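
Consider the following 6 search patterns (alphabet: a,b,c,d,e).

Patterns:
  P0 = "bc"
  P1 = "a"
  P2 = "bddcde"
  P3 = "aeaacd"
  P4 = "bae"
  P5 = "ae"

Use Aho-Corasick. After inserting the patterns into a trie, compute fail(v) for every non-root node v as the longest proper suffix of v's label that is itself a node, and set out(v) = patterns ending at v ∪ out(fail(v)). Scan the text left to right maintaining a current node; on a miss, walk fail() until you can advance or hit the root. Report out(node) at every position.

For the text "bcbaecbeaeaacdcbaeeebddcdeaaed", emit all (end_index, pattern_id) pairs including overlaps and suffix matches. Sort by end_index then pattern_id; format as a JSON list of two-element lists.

Build automaton:
Trie (insert patterns):
  n0 'ε': a→3 b→1
  n1 'b': a→14 c→2 d→4
  n2 'bc': ·  [P0 ends]
  n3 'a': e→9  [P1 ends]
  n4 'bd': d→5
  n5 'bdd': c→6
  n6 'bddc': d→7
  n7 'bddcd': e→8
  n8 'bddcde': ·  [P2 ends]
  n9 'ae': a→10  [P5 ends]
  n10 'aea': a→11
  n11 'aeaa': c→12
  n12 'aeaac': d→13
  n13 'aeaacd': ·  [P3 ends]
  n14 'ba': e→15
  n15 'bae': ·  [P4 ends]

Failure links (BFS by depth):
  n1('b'): parent n0 fail=0; on 'b' 0 → fail=0;  out ∅∪∅=∅
  n3('a'): parent n0 fail=0; on 'a' 0 → fail=0;  out {1}∪∅={1}
  n2('bc'): parent n1 fail=0; on 'c' 0 → fail=0;  out {0}∪∅={0}
  n4('bd'): parent n1 fail=0; on 'd' 0 → fail=0;  out ∅∪∅=∅
  n9('ae'): parent n3 fail=0; on 'e' 0 → fail=0;  out {5}∪∅={5}
  n14('ba'): parent n1 fail=0; on 'a' 0 → fail=3;  out ∅∪{1}={1}
  n5('bdd'): parent n4 fail=0; on 'd' 0 → fail=0;  out ∅∪∅=∅
  n10('aea'): parent n9 fail=0; on 'a' 0 → fail=3;  out ∅∪{1}={1}
  n15('bae'): parent n14 fail=3; on 'e' 3 → fail=9;  out {4}∪{5}={4,5}
  n6('bddc'): parent n5 fail=0; on 'c' 0 → fail=0;  out ∅∪∅=∅
  n11('aeaa'): parent n10 fail=3; on 'a' 3→0 → fail=3;  out ∅∪{1}={1}
  n7('bddcd'): parent n6 fail=0; on 'd' 0 → fail=0;  out ∅∪∅=∅
  n12('aeaac'): parent n11 fail=3; on 'c' 3→0 → fail=0;  out ∅∪∅=∅
  n8('bddcde'): parent n7 fail=0; on 'e' 0 → fail=0;  out {2}∪∅={2}
  n13('aeaacd'): parent n12 fail=0; on 'd' 0 → fail=0;  out {3}∪∅={3}

Text stream:
i=0 'b': node 0→1
i=1 'c': node 1→2  ** P0@[0:1]
i=2 'b': node 2→1 (via fail)
i=3 'a': node 1→14  ** P1@[3:3]
i=4 'e': node 14→15  ** P4@[2:4],P5@[3:4]
i=5 'c': node 15→0 (via fail)
i=6 'b': node 0→1
i=7 'e': node 1→0 (via fail)
i=8 'a': node 0→3  ** P1@[8:8]
i=9 'e': node 3→9  ** P5@[8:9]
i=10 'a': node 9→10  ** P1@[10:10]
i=11 'a': node 10→11  ** P1@[11:11]
i=12 'c': node 11→12
i=13 'd': node 12→13  ** P3@[8:13]
i=14 'c': node 13→0 (via fail)
i=15 'b': node 0→1
i=16 'a': node 1→14  ** P1@[16:16]
i=17 'e': node 14→15  ** P4@[15:17],P5@[16:17]
i=18 'e': node 15→0 (via fail)
i=19 'e': node 0→0
i=20 'b': node 0→1
i=21 'd': node 1→4
i=22 'd': node 4→5
i=23 'c': node 5→6
i=24 'd': node 6→7
i=25 'e': node 7→8  ** P2@[20:25]
i=26 'a': node 8→3 (via fail)  ** P1@[26:26]
i=27 'a': node 3→3 (via fail)  ** P1@[27:27]
i=28 'e': node 3→9  ** P5@[27:28]
i=29 'd': node 9→0 (via fail)

All matches (sorted): [[1,0],[3,1],[4,4],[4,5],[8,1],[9,5],[10,1],[11,1],[13,3],[16,1],[17,4],[17,5],[25,2],[26,1],[27,1],[28,5]]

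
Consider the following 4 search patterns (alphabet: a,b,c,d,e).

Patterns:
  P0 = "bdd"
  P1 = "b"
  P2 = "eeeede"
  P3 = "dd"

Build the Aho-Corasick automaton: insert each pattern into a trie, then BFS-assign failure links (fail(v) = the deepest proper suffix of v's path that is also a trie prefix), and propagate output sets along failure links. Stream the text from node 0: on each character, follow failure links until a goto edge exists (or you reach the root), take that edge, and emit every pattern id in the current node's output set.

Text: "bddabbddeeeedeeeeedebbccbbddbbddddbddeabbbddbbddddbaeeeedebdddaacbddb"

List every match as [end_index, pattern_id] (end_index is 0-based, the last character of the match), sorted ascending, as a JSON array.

Build automaton:
Trie (insert patterns):
  0='ε' goto b→1 d→10 e→4
  1='b' goto d→2  ←P1
  2='bd' goto d→3
  3='bdd' goto ·  ←P0
  4='e' goto e→5
  5='ee' goto e→6
  6='eee' goto e→7
  7='eeee' goto d→8
  8='eeeed' goto e→9
  9='eeeede' goto ·  ←P2
  10='d' goto d→11
  11='dd' goto ·  ←P3

Failure links (BFS by depth):
  n1('b'): parent n0 fail=0; on 'b' 0 → fail=0;  out {1}∪∅={1}
  n4('e'): parent n0 fail=0; on 'e' 0 → fail=0;  out ∅∪∅=∅
  n10('d'): parent n0 fail=0; on 'd' 0 → fail=0;  out ∅∪∅=∅
  n2('bd'): parent n1 fail=0; on 'd' 0 → fail=10;  out ∅∪∅=∅
  n5('ee'): parent n4 fail=0; on 'e' 0 → fail=4;  out ∅∪∅=∅
  n11('dd'): parent n10 fail=0; on 'd' 0 → fail=10;  out {3}∪∅={3}
  n3('bdd'): parent n2 fail=10; on 'd' 10 → fail=11;  out {0}∪{3}={0,3}
  n6('eee'): parent n5 fail=4; on 'e' 4 → fail=5;  out ∅∪∅=∅
  n7('eeee'): parent n6 fail=5; on 'e' 5 → fail=6;  out ∅∪∅=∅
  n8('eeeed'): parent n7 fail=6; on 'd' 6→5→4→0 → fail=10;  out ∅∪∅=∅
  n9('eeeede'): parent n8 fail=10; on 'e' 10→0 → fail=4;  out {2}∪∅={2}

Scan:
pos 0 'b': at 1  → match P1@[0:0]
pos 1 'd': at 2
pos 2 'd': at 3  → match P0@[0:2],P3@[1:2]
pos 3 'a': at 0 ·f
pos 4 'b': at 1  → match P1@[4:4]
pos 5 'b': at 1 ·f  → match P1@[5:5]
pos 6 'd': at 2
pos 7 'd': at 3  → match P0@[5:7],P3@[6:7]
pos 8 'e': at 4 ·f
pos 9 'e': at 5
pos 10 'e': at 6
pos 11 'e': at 7
pos 12 'd': at 8
pos 13 'e': at 9  → match P2@[8:13]
pos 14 'e': at 5 ·f
pos 15 'e': at 6
pos 16 'e': at 7
pos 17 'e': at 7 ·f
pos 18 'd': at 8
pos 19 'e': at 9  → match P2@[14:19]
pos 20 'b': at 1 ·f  → match P1@[20:20]
pos 21 'b': at 1 ·f  → match P1@[21:21]
pos 22 'c': at 0 ·f
pos 23 'c': at 0
pos 24 'b': at 1  → match P1@[24:24]
pos 25 'b': at 1 ·f  → match P1@[25:25]
pos 26 'd': at 2
pos 27 'd': at 3  → match P0@[25:27],P3@[26:27]
pos 28 'b': at 1 ·f  → match P1@[28:28]
pos 29 'b': at 1 ·f  → match P1@[29:29]
pos 30 'd': at 2
pos 31 'd': at 3  → match P0@[29:31],P3@[30:31]
pos 32 'd': at 11 ·f  → match P3@[31:32]
pos 33 'd': at 11 ·f  → match P3@[32:33]
pos 34 'b': at 1 ·f  → match P1@[34:34]
pos 35 'd': at 2
pos 36 'd': at 3  → match P0@[34:36],P3@[35:36]
pos 37 'e': at 4 ·f
pos 38 'a': at 0 ·f
pos 39 'b': at 1  → match P1@[39:39]
pos 40 'b': at 1 ·f  → match P1@[40:40]
pos 41 'b': at 1 ·f  → match P1@[41:41]
pos 42 'd': at 2
pos 43 'd': at 3  → match P0@[41:43],P3@[42:43]
pos 44 'b': at 1 ·f  → match P1@[44:44]
pos 45 'b': at 1 ·f  → match P1@[45:45]
pos 46 'd': at 2
pos 47 'd': at 3  → match P0@[45:47],P3@[46:47]
pos 48 'd': at 11 ·f  → match P3@[47:48]
pos 49 'd': at 11 ·f  → match P3@[48:49]
pos 50 'b': at 1 ·f  → match P1@[50:50]
pos 51 'a': at 0 ·f
pos 52 'e': at 4
pos 53 'e': at 5
pos 54 'e': at 6
pos 55 'e': at 7
pos 56 'd': at 8
pos 57 'e': at 9  → match P2@[52:57]
pos 58 'b': at 1 ·f  → match P1@[58:58]
pos 59 'd': at 2
pos 60 'd': at 3  → match P0@[58:60],P3@[59:60]
pos 61 'd': at 11 ·f  → match P3@[60:61]
pos 62 'a': at 0 ·f
pos 63 'a': at 0
pos 64 'c': at 0
pos 65 'b': at 1  → match P1@[65:65]
pos 66 'd': at 2
pos 67 'd': at 3  → match P0@[65:67],P3@[66:67]
pos 68 'b': at 1 ·f  → match P1@[68:68]

Matches: [[0,1],[2,0],[2,3],[4,1],[5,1],[7,0],[7,3],[13,2],[19,2],[20,1],[21,1],[24,1],[25,1],[27,0],[27,3],[28,1],[29,1],[31,0],[31,3],[32,3],[33,3],[34,1],[36,0],[36,3],[39,1],[40,1],[41,1],[43,0],[43,3],[44,1],[45,1],[47,0],[47,3],[48,3],[49,3],[50,1],[57,2],[58,1],[60,0],[60,3],[61,3],[65,1],[67,0],[67,3],[68,1]]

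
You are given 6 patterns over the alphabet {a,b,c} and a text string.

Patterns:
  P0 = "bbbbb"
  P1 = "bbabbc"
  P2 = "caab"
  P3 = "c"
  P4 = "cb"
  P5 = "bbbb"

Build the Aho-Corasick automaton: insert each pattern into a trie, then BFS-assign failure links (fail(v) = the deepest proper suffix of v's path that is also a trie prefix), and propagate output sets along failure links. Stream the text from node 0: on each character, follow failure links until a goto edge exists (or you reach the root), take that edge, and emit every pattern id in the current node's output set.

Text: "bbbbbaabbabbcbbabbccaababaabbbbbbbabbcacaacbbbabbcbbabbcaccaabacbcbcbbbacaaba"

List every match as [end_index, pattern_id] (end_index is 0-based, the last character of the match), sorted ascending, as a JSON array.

Build:
Trie nodes:
  0='ε' goto b→1 c→10
  1='b' goto b→2
  2='bb' goto a→6 b→3
  3='bbb' goto b→4
  4='bbbb' goto b→5  [P5 ends]
  5='bbbbb' goto ·  [P0 ends]
  6='bba' goto b→7
  7='bbab' goto b→8
  8='bbabb' goto c→9
  9='bbabbc' goto ·  [P1 ends]
  10='c' goto a→11 b→14  [P3 ends]
  11='ca' goto a→12
  12='caa' goto b→13
  13='caab' goto ·  [P2 ends]
  14='cb' goto ·  [P4 ends]

Failure links (BFS by depth):
  fail(1) 'b': from fail(0)=0 chase 'b': 0 ⇒ 0;  out=∅∪out(0)=∅
  fail(10) 'c': from fail(0)=0 chase 'c': 0 ⇒ 0;  out={3}∪out(0)={3}
  fail(2) 'bb': from fail(1)=0 chase 'b': 0 ⇒ 1;  out=∅∪out(1)=∅
  fail(11) 'ca': from fail(10)=0 chase 'a': 0 ⇒ 0;  out=∅∪out(0)=∅
  fail(14) 'cb': from fail(10)=0 chase 'b': 0 ⇒ 1;  out={4}∪out(1)={4}
  fail(3) 'bbb': from fail(2)=1 chase 'b': 1 ⇒ 2;  out=∅∪out(2)=∅
  fail(6) 'bba': from fail(2)=1 chase 'a': 1→0 ⇒ 0;  out=∅∪out(0)=∅
  fail(12) 'caa': from fail(11)=0 chase 'a': 0 ⇒ 0;  out=∅∪out(0)=∅
  fail(4) 'bbbb': from fail(3)=2 chase 'b': 2 ⇒ 3;  out={5}∪out(3)={5}
  fail(7) 'bbab': from fail(6)=0 chase 'b': 0 ⇒ 1;  out=∅∪out(1)=∅
  fail(13) 'caab': from fail(12)=0 chase 'b': 0 ⇒ 1;  out={2}∪out(1)={2}
  fail(5) 'bbbbb': from fail(4)=3 chase 'b': 3 ⇒ 4;  out={0}∪out(4)={0,5}
  fail(8) 'bbabb': from fail(7)=1 chase 'b': 1 ⇒ 2;  out=∅∪out(2)=∅
  fail(9) 'bbabbc': from fail(8)=2 chase 'c': 2→1→0 ⇒ 10;  out={1}∪out(10)={1,3}

Run:
pos 0 'b': at 1
pos 1 'b': at 2
pos 2 'b': at 3
pos 3 'b': at 4  ** P5@[0:3]
pos 4 'b': at 5  ** P0@[0:4],P5@[1:4]
pos 5 'a': at 6 (via fail)
pos 6 'a': at 0 (via fail)
pos 7 'b': at 1
pos 8 'b': at 2
pos 9 'a': at 6
pos 10 'b': at 7
pos 11 'b': at 8
pos 12 'c': at 9  ** P1@[7:12],P3@[12:12]
pos 13 'b': at 14 (via fail)  ** P4@[12:13]
pos 14 'b': at 2 (via fail)
pos 15 'a': at 6
pos 16 'b': at 7
pos 17 'b': at 8
pos 18 'c': at 9  ** P1@[13:18],P3@[18:18]
pos 19 'c': at 10 (via fail)  ** P3@[19:19]
pos 20 'a': at 11
pos 21 'a': at 12
pos 22 'b': at 13  ** P2@[19:22]
pos 23 'a': at 0 (via fail)
pos 24 'b': at 1
pos 25 'a': at 0 (via fail)
pos 26 'a': at 0
pos 27 'b': at 1
pos 28 'b': at 2
pos 29 'b': at 3
pos 30 'b': at 4  ** P5@[27:30]
pos 31 'b': at 5  ** P0@[27:31],P5@[28:31]
pos 32 'b': at 5 (via fail)  ** P0@[28:32],P5@[29:32]
pos 33 'b': at 5 (via fail)  ** P0@[29:33],P5@[30:33]
pos 34 'a': at 6 (via fail)
pos 35 'b': at 7
pos 36 'b': at 8
pos 37 'c': at 9  ** P1@[32:37],P3@[37:37]
pos 38 'a': at 11 (via fail)
pos 39 'c': at 10 (via fail)  ** P3@[39:39]
pos 40 'a': at 11
pos 41 'a': at 12
pos 42 'c': at 10 (via fail)  ** P3@[42:42]
pos 43 'b': at 14  ** P4@[42:43]
pos 44 'b': at 2 (via fail)
pos 45 'b': at 3
pos 46 'a': at 6 (via fail)
pos 47 'b': at 7
pos 48 'b': at 8
pos 49 'c': at 9  ** P1@[44:49],P3@[49:49]
pos 50 'b': at 14 (via fail)  ** P4@[49:50]
pos 51 'b': at 2 (via fail)
pos 52 'a': at 6
pos 53 'b': at 7
pos 54 'b': at 8
pos 55 'c': at 9  ** P1@[50:55],P3@[55:55]
pos 56 'a': at 11 (via fail)
pos 57 'c': at 10 (via fail)  ** P3@[57:57]
pos 58 'c': at 10 (via fail)  ** P3@[58:58]
pos 59 'a': at 11
pos 60 'a': at 12
pos 61 'b': at 13  ** P2@[58:61]
pos 62 'a': at 0 (via fail)
pos 63 'c': at 10  ** P3@[63:63]
pos 64 'b': at 14  ** P4@[63:64]
pos 65 'c': at 10 (via fail)  ** P3@[65:65]
pos 66 'b': at 14  ** P4@[65:66]
pos 67 'c': at 10 (via fail)  ** P3@[67:67]
pos 68 'b': at 14  ** P4@[67:68]
pos 69 'b': at 2 (via fail)
pos 70 'b': at 3
pos 71 'a': at 6 (via fail)
pos 72 'c': at 10 (via fail)  ** P3@[72:72]
pos 73 'a': at 11
pos 74 'a': at 12
pos 75 'b': at 13  ** P2@[72:75]
pos 76 'a': at 0 (via fail)

All matches (sorted): [[3,5],[4,0],[4,5],[12,1],[12,3],[13,4],[18,1],[18,3],[19,3],[22,2],[30,5],[31,0],[31,5],[32,0],[32,5],[33,0],[33,5],[37,1],[37,3],[39,3],[42,3],[43,4],[49,1],[49,3],[50,4],[55,1],[55,3],[57,3],[58,3],[61,2],[63,3],[64,4],[65,3],[66,4],[67,3],[68,4],[72,3],[75,2]]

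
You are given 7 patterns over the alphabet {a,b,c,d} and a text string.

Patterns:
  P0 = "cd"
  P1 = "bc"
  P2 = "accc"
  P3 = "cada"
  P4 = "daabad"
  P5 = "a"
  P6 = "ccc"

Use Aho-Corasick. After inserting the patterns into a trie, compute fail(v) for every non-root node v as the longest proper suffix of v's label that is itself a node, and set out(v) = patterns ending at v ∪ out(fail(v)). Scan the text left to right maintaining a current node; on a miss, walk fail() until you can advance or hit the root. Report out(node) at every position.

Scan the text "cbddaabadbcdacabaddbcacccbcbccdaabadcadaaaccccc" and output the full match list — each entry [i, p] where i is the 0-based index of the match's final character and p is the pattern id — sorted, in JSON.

Build:
Trie nodes:
  n0 'ε': a→5 b→3 c→1 d→12
  n1 'c': a→9 c→18 d→2
  n2 'cd': ·  [P0 ends]
  n3 'b': c→4
  n4 'bc': ·  [P1 ends]
  n5 'a': c→6  [P5 ends]
  n6 'ac': c→7
  n7 'acc': c→8
  n8 'accc': ·  [P2 ends]
  n9 'ca': d→10
  n10 'cad': a→11
  n11 'cada': ·  [P3 ends]
  n12 'd': a→13
  n13 'da': a→14
  n14 'daa': b→15
  n15 'daab': a→16
  n16 'daaba': d→17
  n17 'daabad': ·  [P4 ends]
  n18 'cc': c→19
  n19 'ccc': ·  [P6 ends]

Failure links (BFS by depth):
  n1('c'): parent n0 fail=0; on 'c' 0 → fail=0;  out ∅∪∅=∅
  n3('b'): parent n0 fail=0; on 'b' 0 → fail=0;  out ∅∪∅=∅
  n5('a'): parent n0 fail=0; on 'a' 0 → fail=0;  out {5}∪∅={5}
  n12('d'): parent n0 fail=0; on 'd' 0 → fail=0;  out ∅∪∅=∅
  n2('cd'): parent n1 fail=0; on 'd' 0 → fail=12;  out {0}∪∅={0}
  n4('bc'): parent n3 fail=0; on 'c' 0 → fail=1;  out {1}∪∅={1}
  n6('ac'): parent n5 fail=0; on 'c' 0 → fail=1;  out ∅∪∅=∅
  n9('ca'): parent n1 fail=0; on 'a' 0 → fail=5;  out ∅∪{5}={5}
  n13('da'): parent n12 fail=0; on 'a' 0 → fail=5;  out ∅∪{5}={5}
  n18('cc'): parent n1 fail=0; on 'c' 0 → fail=1;  out ∅∪∅=∅
  n7('acc'): parent n6 fail=1; on 'c' 1 → fail=18;  out ∅∪∅=∅
  n10('cad'): parent n9 fail=5; on 'd' 5→0 → fail=12;  out ∅∪∅=∅
  n14('daa'): parent n13 fail=5; on 'a' 5→0 → fail=5;  out ∅∪{5}={5}
  n19('ccc'): parent n18 fail=1; on 'c' 1 → fail=18;  out {6}∪∅={6}
  n8('accc'): parent n7 fail=18; on 'c' 18 → fail=19;  out {2}∪{6}={2,6}
  n11('cada'): parent n10 fail=12; on 'a' 12 → fail=13;  out {3}∪{5}={3,5}
  n15('daab'): parent n14 fail=5; on 'b' 5→0 → fail=3;  out ∅∪∅=∅
  n16('daaba'): parent n15 fail=3; on 'a' 3→0 → fail=5;  out ∅∪{5}={5}
  n17('daabad'): parent n16 fail=5; on 'd' 5→0 → fail=12;  out {4}∪∅={4}

Text stream:
pos 0 'c': at 1
pos 1 'b': at 3 (fail-walked)
pos 2 'd': at 12 (fail-walked)
pos 3 'd': at 12 (fail-walked)
pos 4 'a': at 13  emit P5@[4:4]
pos 5 'a': at 14  emit P5@[5:5]
pos 6 'b': at 15
pos 7 'a': at 16  emit P5@[7:7]
pos 8 'd': at 17  emit P4@[3:8]
pos 9 'b': at 3 (fail-walked)
pos 10 'c': at 4  emit P1@[9:10]
pos 11 'd': at 2 (fail-walked)  emit P0@[10:11]
pos 12 'a': at 13 (fail-walked)  emit P5@[12:12]
pos 13 'c': at 6 (fail-walked)
pos 14 'a': at 9 (fail-walked)  emit P5@[14:14]
pos 15 'b': at 3 (fail-walked)
pos 16 'a': at 5 (fail-walked)  emit P5@[16:16]
pos 17 'd': at 12 (fail-walked)
pos 18 'd': at 12 (fail-walked)
pos 19 'b': at 3 (fail-walked)
pos 20 'c': at 4  emit P1@[19:20]
pos 21 'a': at 9 (fail-walked)  emit P5@[21:21]
pos 22 'c': at 6 (fail-walked)
pos 23 'c': at 7
pos 24 'c': at 8  emit P2@[21:24],P6@[22:24]
pos 25 'b': at 3 (fail-walked)
pos 26 'c': at 4  emit P1@[25:26]
pos 27 'b': at 3 (fail-walked)
pos 28 'c': at 4  emit P1@[27:28]
pos 29 'c': at 18 (fail-walked)
pos 30 'd': at 2 (fail-walked)  emit P0@[29:30]
pos 31 'a': at 13 (fail-walked)  emit P5@[31:31]
pos 32 'a': at 14  emit P5@[32:32]
pos 33 'b': at 15
pos 34 'a': at 16  emit P5@[34:34]
pos 35 'd': at 17  emit P4@[30:35]
pos 36 'c': at 1 (fail-walked)
pos 37 'a': at 9  emit P5@[37:37]
pos 38 'd': at 10
pos 39 'a': at 11  emit P3@[36:39],P5@[39:39]
pos 40 'a': at 14 (fail-walked)  emit P5@[40:40]
pos 41 'a': at 5 (fail-walked)  emit P5@[41:41]
pos 42 'c': at 6
pos 43 'c': at 7
pos 44 'c': at 8  emit P2@[41:44],P6@[42:44]
pos 45 'c': at 19 (fail-walked)  emit P6@[43:45]
pos 46 'c': at 19 (fail-walked)  emit P6@[44:46]

Matches: [[4,5],[5,5],[7,5],[8,4],[10,1],[11,0],[12,5],[14,5],[16,5],[20,1],[21,5],[24,2],[24,6],[26,1],[28,1],[30,0],[31,5],[32,5],[34,5],[35,4],[37,5],[39,3],[39,5],[40,5],[41,5],[44,2],[44,6],[45,6],[46,6]]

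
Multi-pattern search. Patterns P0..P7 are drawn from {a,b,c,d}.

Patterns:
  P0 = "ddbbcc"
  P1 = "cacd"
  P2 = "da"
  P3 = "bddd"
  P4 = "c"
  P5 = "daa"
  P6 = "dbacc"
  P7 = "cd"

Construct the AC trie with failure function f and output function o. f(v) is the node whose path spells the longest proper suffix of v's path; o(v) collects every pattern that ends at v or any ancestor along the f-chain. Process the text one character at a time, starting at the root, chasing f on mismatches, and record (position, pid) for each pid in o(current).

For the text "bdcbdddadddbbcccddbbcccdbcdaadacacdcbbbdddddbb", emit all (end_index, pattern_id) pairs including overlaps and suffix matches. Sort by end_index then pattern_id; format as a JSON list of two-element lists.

Construct AC machine:
Trie nodes:
  n0 'ε': b→12 c→7 d→1
  n1 'd': a→11 b→17 d→2
  n2 'dd': b→3
  n3 'ddb': b→4
  n4 'ddbb': c→5
  n5 'ddbbc': c→6
  n6 'ddbbcc': ·  [P0 ends]
  n7 'c': a→8 d→21  [P4 ends]
  n8 'ca': c→9
  n9 'cac': d→10
  n10 'cacd': ·  [P1 ends]
  n11 'da': a→16  [P2 ends]
  n12 'b': d→13
  n13 'bd': d→14
  n14 'bdd': d→15
  n15 'bddd': ·  [P3 ends]
  n16 'daa': ·  [P5 ends]
  n17 'db': a→18
  n18 'dba': c→19
  n19 'dbac': c→20
  n20 'dbacc': ·  [P6 ends]
  n21 'cd': ·  [P7 ends]

BFS fail/out derivation:
  fail(1) 'd': from fail(0)=0 chase 'd': 0 ⇒ 0;  out=∅∪out(0)=∅
  fail(7) 'c': from fail(0)=0 chase 'c': 0 ⇒ 0;  out={4}∪out(0)={4}
  fail(12) 'b': from fail(0)=0 chase 'b': 0 ⇒ 0;  out=∅∪out(0)=∅
  fail(2) 'dd': from fail(1)=0 chase 'd': 0 ⇒ 1;  out=∅∪out(1)=∅
  fail(8) 'ca': from fail(7)=0 chase 'a': 0 ⇒ 0;  out=∅∪out(0)=∅
  fail(11) 'da': from fail(1)=0 chase 'a': 0 ⇒ 0;  out={2}∪out(0)={2}
  fail(13) 'bd': from fail(12)=0 chase 'd': 0 ⇒ 1;  out=∅∪out(1)=∅
  fail(17) 'db': from fail(1)=0 chase 'b': 0 ⇒ 12;  out=∅∪out(12)=∅
  fail(21) 'cd': from fail(7)=0 chase 'd': 0 ⇒ 1;  out={7}∪out(1)={7}
  fail(3) 'ddb': from fail(2)=1 chase 'b': 1 ⇒ 17;  out=∅∪out(17)=∅
  fail(9) 'cac': from fail(8)=0 chase 'c': 0 ⇒ 7;  out=∅∪out(7)={4}
  fail(14) 'bdd': from fail(13)=1 chase 'd': 1 ⇒ 2;  out=∅∪out(2)=∅
  fail(16) 'daa': from fail(11)=0 chase 'a': 0 ⇒ 0;  out={5}∪out(0)={5}
  fail(18) 'dba': from fail(17)=12 chase 'a': 12→0 ⇒ 0;  out=∅∪out(0)=∅
  fail(4) 'ddbb': from fail(3)=17 chase 'b': 17→12→0 ⇒ 12;  out=∅∪out(12)=∅
  fail(10) 'cacd': from fail(9)=7 chase 'd': 7 ⇒ 21;  out={1}∪out(21)={1,7}
  fail(15) 'bddd': from fail(14)=2 chase 'd': 2→1 ⇒ 2;  out={3}∪out(2)={3}
  fail(19) 'dbac': from fail(18)=0 chase 'c': 0 ⇒ 7;  out=∅∪out(7)={4}
  fail(5) 'ddbbc': from fail(4)=12 chase 'c': 12→0 ⇒ 7;  out=∅∪out(7)={4}
  fail(20) 'dbacc': from fail(19)=7 chase 'c': 7→0 ⇒ 7;  out={6}∪out(7)={4,6}
  fail(6) 'ddbbcc': from fail(5)=7 chase 'c': 7→0 ⇒ 7;  out={0}∪out(7)={0,4}

Run:
i=0 'b': node 0→12
i=1 'd': node 12→13
i=2 'c': node 13→7 ·f  ** P4@[2:2]
i=3 'b': node 7→12 ·f
i=4 'd': node 12→13
i=5 'd': node 13→14
i=6 'd': node 14→15  ** P3@[3:6]
i=7 'a': node 15→11 ·f  ** P2@[6:7]
i=8 'd': node 11→1 ·f
i=9 'd': node 1→2
i=10 'd': node 2→2 ·f
i=11 'b': node 2→3
i=12 'b': node 3→4
i=13 'c': node 4→5  ** P4@[13:13]
i=14 'c': node 5→6  ** P0@[9:14],P4@[14:14]
i=15 'c': node 6→7 ·f  ** P4@[15:15]
i=16 'd': node 7→21  ** P7@[15:16]
i=17 'd': node 21→2 ·f
i=18 'b': node 2→3
i=19 'b': node 3→4
i=20 'c': node 4→5  ** P4@[20:20]
i=21 'c': node 5→6  ** P0@[16:21],P4@[21:21]
i=22 'c': node 6→7 ·f  ** P4@[22:22]
i=23 'd': node 7→21  ** P7@[22:23]
i=24 'b': node 21→17 ·f
i=25 'c': node 17→7 ·f  ** P4@[25:25]
i=26 'd': node 7→21  ** P7@[25:26]
i=27 'a': node 21→11 ·f  ** P2@[26:27]
i=28 'a': node 11→16  ** P5@[26:28]
i=29 'd': node 16→1 ·f
i=30 'a': node 1→11  ** P2@[29:30]
i=31 'c': node 11→7 ·f  ** P4@[31:31]
i=32 'a': node 7→8
i=33 'c': node 8→9  ** P4@[33:33]
i=34 'd': node 9→10  ** P1@[31:34],P7@[33:34]
i=35 'c': node 10→7 ·f  ** P4@[35:35]
i=36 'b': node 7→12 ·f
i=37 'b': node 12→12 ·f
i=38 'b': node 12→12 ·f
i=39 'd': node 12→13
i=40 'd': node 13→14
i=41 'd': node 14→15  ** P3@[38:41]
i=42 'd': node 15→2 ·f
i=43 'd': node 2→2 ·f
i=44 'b': node 2→3
i=45 'b': node 3→4

Result: [[2,4],[6,3],[7,2],[13,4],[14,0],[14,4],[15,4],[16,7],[20,4],[21,0],[21,4],[22,4],[23,7],[25,4],[26,7],[27,2],[28,5],[30,2],[31,4],[33,4],[34,1],[34,7],[35,4],[41,3]]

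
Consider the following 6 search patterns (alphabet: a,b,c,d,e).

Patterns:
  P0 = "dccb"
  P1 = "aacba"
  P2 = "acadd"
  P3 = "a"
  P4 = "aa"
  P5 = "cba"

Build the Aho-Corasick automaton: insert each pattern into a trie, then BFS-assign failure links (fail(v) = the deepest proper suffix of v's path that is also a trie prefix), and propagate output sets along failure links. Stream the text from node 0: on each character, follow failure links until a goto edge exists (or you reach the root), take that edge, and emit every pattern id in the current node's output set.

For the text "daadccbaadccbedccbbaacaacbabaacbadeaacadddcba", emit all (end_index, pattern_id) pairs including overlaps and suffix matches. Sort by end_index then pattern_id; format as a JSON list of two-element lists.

Build:
Trie nodes:
  n0 'ε': a→5 c→14 d→1
  n1 'd': c→2
  n2 'dc': c→3
  n3 'dcc': b→4
  n4 'dccb': ·  [P0 ends]
  n5 'a': a→6 c→10  [P3 ends]
  n6 'aa': c→7  [P4 ends]
  n7 'aac': b→8
  n8 'aacb': a→9
  n9 'aacba': ·  [P1 ends]
  n10 'ac': a→11
  n11 'aca': d→12
  n12 'acad': d→13
  n13 'acadd': ·  [P2 ends]
  n14 'c': b→15
  n15 'cb': a→16
  n16 'cba': ·  [P5 ends]

Failure links (BFS by depth):
  fail(1) 'd': from fail(0)=0 chase 'd': 0 ⇒ 0;  out=∅∪out(0)=∅
  fail(5) 'a': from fail(0)=0 chase 'a': 0 ⇒ 0;  out={3}∪out(0)={3}
  fail(14) 'c': from fail(0)=0 chase 'c': 0 ⇒ 0;  out=∅∪out(0)=∅
  fail(2) 'dc': from fail(1)=0 chase 'c': 0 ⇒ 14;  out=∅∪out(14)=∅
  fail(6) 'aa': from fail(5)=0 chase 'a': 0 ⇒ 5;  out={4}∪out(5)={3,4}
  fail(10) 'ac': from fail(5)=0 chase 'c': 0 ⇒ 14;  out=∅∪out(14)=∅
  fail(15) 'cb': from fail(14)=0 chase 'b': 0 ⇒ 0;  out=∅∪out(0)=∅
  fail(3) 'dcc': from fail(2)=14 chase 'c': 14→0 ⇒ 14;  out=∅∪out(14)=∅
  fail(7) 'aac': from fail(6)=5 chase 'c': 5 ⇒ 10;  out=∅∪out(10)=∅
  fail(11) 'aca': from fail(10)=14 chase 'a': 14→0 ⇒ 5;  out=∅∪out(5)={3}
  fail(16) 'cba': from fail(15)=0 chase 'a': 0 ⇒ 5;  out={5}∪out(5)={3,5}
  fail(4) 'dccb': from fail(3)=14 chase 'b': 14 ⇒ 15;  out={0}∪out(15)={0}
  fail(8) 'aacb': from fail(7)=10 chase 'b': 10→14 ⇒ 15;  out=∅∪out(15)=∅
  fail(12) 'acad': from fail(11)=5 chase 'd': 5→0 ⇒ 1;  out=∅∪out(1)=∅
  fail(9) 'aacba': from fail(8)=15 chase 'a': 15 ⇒ 16;  out={1}∪out(16)={1,3,5}
  fail(13) 'acadd': from fail(12)=1 chase 'd': 1→0 ⇒ 1;  out={2}∪out(1)={2}

Text stream:
pos 0 'd': at 1
pos 1 'a': at 5 (via fail)  emit P3@[1:1]
pos 2 'a': at 6  emit P3@[2:2],P4@[1:2]
pos 3 'd': at 1 (via fail)
pos 4 'c': at 2
pos 5 'c': at 3
pos 6 'b': at 4  emit P0@[3:6]
pos 7 'a': at 16 (via fail)  emit P3@[7:7],P5@[5:7]
pos 8 'a': at 6 (via fail)  emit P3@[8:8],P4@[7:8]
pos 9 'd': at 1 (via fail)
pos 10 'c': at 2
pos 11 'c': at 3
pos 12 'b': at 4  emit P0@[9:12]
pos 13 'e': at 0 (via fail)
pos 14 'd': at 1
pos 15 'c': at 2
pos 16 'c': at 3
pos 17 'b': at 4  emit P0@[14:17]
pos 18 'b': at 0 (via fail)
pos 19 'a': at 5  emit P3@[19:19]
pos 20 'a': at 6  emit P3@[20:20],P4@[19:20]
pos 21 'c': at 7
pos 22 'a': at 11 (via fail)  emit P3@[22:22]
pos 23 'a': at 6 (via fail)  emit P3@[23:23],P4@[22:23]
pos 24 'c': at 7
pos 25 'b': at 8
pos 26 'a': at 9  emit P1@[22:26],P3@[26:26],P5@[24:26]
pos 27 'b': at 0 (via fail)
pos 28 'a': at 5  emit P3@[28:28]
pos 29 'a': at 6  emit P3@[29:29],P4@[28:29]
pos 30 'c': at 7
pos 31 'b': at 8
pos 32 'a': at 9  emit P1@[28:32],P3@[32:32],P5@[30:32]
pos 33 'd': at 1 (via fail)
pos 34 'e': at 0 (via fail)
pos 35 'a': at 5  emit P3@[35:35]
pos 36 'a': at 6  emit P3@[36:36],P4@[35:36]
pos 37 'c': at 7
pos 38 'a': at 11 (via fail)  emit P3@[38:38]
pos 39 'd': at 12
pos 40 'd': at 13  emit P2@[36:40]
pos 41 'd': at 1 (via fail)
pos 42 'c': at 2
pos 43 'b': at 15 (via fail)
pos 44 'a': at 16  emit P3@[44:44],P5@[42:44]

All matches (sorted): [[1,3],[2,3],[2,4],[6,0],[7,3],[7,5],[8,3],[8,4],[12,0],[17,0],[19,3],[20,3],[20,4],[22,3],[23,3],[23,4],[26,1],[26,3],[26,5],[28,3],[29,3],[29,4],[32,1],[32,3],[32,5],[35,3],[36,3],[36,4],[38,3],[40,2],[44,3],[44,5]]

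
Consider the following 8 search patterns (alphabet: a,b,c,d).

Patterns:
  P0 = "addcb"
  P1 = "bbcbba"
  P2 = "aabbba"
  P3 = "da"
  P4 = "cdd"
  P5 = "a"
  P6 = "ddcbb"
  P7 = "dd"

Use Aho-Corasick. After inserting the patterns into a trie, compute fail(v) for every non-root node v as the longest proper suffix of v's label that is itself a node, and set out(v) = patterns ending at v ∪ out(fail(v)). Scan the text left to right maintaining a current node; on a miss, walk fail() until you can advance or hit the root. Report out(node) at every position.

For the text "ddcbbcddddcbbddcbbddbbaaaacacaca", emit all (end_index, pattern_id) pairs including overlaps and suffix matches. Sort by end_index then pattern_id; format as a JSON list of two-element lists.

Build automaton:
Trie (insert patterns):
  0='ε' goto a→1 b→6 c→19 d→17
  1='a' goto a→12 d→2  [P5 ends]
  2='ad' goto d→3
  3='add' goto c→4
  4='addc' goto b→5
  5='addcb' goto ·  [P0 ends]
  6='b' goto b→7
  7='bb' goto c→8
  8='bbc' goto b→9
  9='bbcb' goto b→10
  10='bbcbb' goto a→11
  11='bbcbba' goto ·  [P1 ends]
  12='aa' goto b→13
  13='aab' goto b→14
  14='aabb' goto b→15
  15='aabbb' goto a→16
  16='aabbba' goto ·  [P2 ends]
  17='d' goto a→18 d→22
  18='da' goto ·  [P3 ends]
  19='c' goto d→20
  20='cd' goto d→21
  21='cdd' goto ·  [P4 ends]
  22='dd' goto c→23  [P7 ends]
  23='ddc' goto b→24
  24='ddcb' goto b→25
  25='ddcbb' goto ·  [P6 ends]

Failure links (BFS by depth):
  fail(1) 'a': from fail(0)=0 chase 'a': 0 ⇒ 0;  out={5}∪out(0)={5}
  fail(6) 'b': from fail(0)=0 chase 'b': 0 ⇒ 0;  out=∅∪out(0)=∅
  fail(17) 'd': from fail(0)=0 chase 'd': 0 ⇒ 0;  out=∅∪out(0)=∅
  fail(19) 'c': from fail(0)=0 chase 'c': 0 ⇒ 0;  out=∅∪out(0)=∅
  fail(2) 'ad': from fail(1)=0 chase 'd': 0 ⇒ 17;  out=∅∪out(17)=∅
  fail(7) 'bb': from fail(6)=0 chase 'b': 0 ⇒ 6;  out=∅∪out(6)=∅
  fail(12) 'aa': from fail(1)=0 chase 'a': 0 ⇒ 1;  out=∅∪out(1)={5}
  fail(18) 'da': from fail(17)=0 chase 'a': 0 ⇒ 1;  out={3}∪out(1)={3,5}
  fail(20) 'cd': from fail(19)=0 chase 'd': 0 ⇒ 17;  out=∅∪out(17)=∅
  fail(22) 'dd': from fail(17)=0 chase 'd': 0 ⇒ 17;  out={7}∪out(17)={7}
  fail(3) 'add': from fail(2)=17 chase 'd': 17 ⇒ 22;  out=∅∪out(22)={7}
  fail(8) 'bbc': from fail(7)=6 chase 'c': 6→0 ⇒ 19;  out=∅∪out(19)=∅
  fail(13) 'aab': from fail(12)=1 chase 'b': 1→0 ⇒ 6;  out=∅∪out(6)=∅
  fail(21) 'cdd': from fail(20)=17 chase 'd': 17 ⇒ 22;  out={4}∪out(22)={4,7}
  fail(23) 'ddc': from fail(22)=17 chase 'c': 17→0 ⇒ 19;  out=∅∪out(19)=∅
  fail(4) 'addc': from fail(3)=22 chase 'c': 22 ⇒ 23;  out=∅∪out(23)=∅
  fail(9) 'bbcb': from fail(8)=19 chase 'b': 19→0 ⇒ 6;  out=∅∪out(6)=∅
  fail(14) 'aabb': from fail(13)=6 chase 'b': 6 ⇒ 7;  out=∅∪out(7)=∅
  fail(24) 'ddcb': from fail(23)=19 chase 'b': 19→0 ⇒ 6;  out=∅∪out(6)=∅
  fail(5) 'addcb': from fail(4)=23 chase 'b': 23 ⇒ 24;  out={0}∪out(24)={0}
  fail(10) 'bbcbb': from fail(9)=6 chase 'b': 6 ⇒ 7;  out=∅∪out(7)=∅
  fail(15) 'aabbb': from fail(14)=7 chase 'b': 7→6 ⇒ 7;  out=∅∪out(7)=∅
  fail(25) 'ddcbb': from fail(24)=6 chase 'b': 6 ⇒ 7;  out={6}∪out(7)={6}
  fail(11) 'bbcbba': from fail(10)=7 chase 'a': 7→6→0 ⇒ 1;  out={1}∪out(1)={1,5}
  fail(16) 'aabbba': from fail(15)=7 chase 'a': 7→6→0 ⇒ 1;  out={2}∪out(1)={2,5}

Run:
[0] read 'd'  n0⇒n17
[1] read 'd'  n17⇒n22  → match P7@[0:1]
[2] read 'c'  n22⇒n23
[3] read 'b'  n23⇒n24
[4] read 'b'  n24⇒n25  → match P6@[0:4]
[5] read 'c'  n25⇒n8 (via fail)
[6] read 'd'  n8⇒n20 (via fail)
[7] read 'd'  n20⇒n21  → match P4@[5:7],P7@[6:7]
[8] read 'd'  n21⇒n22 (via fail)  → match P7@[7:8]
[9] read 'd'  n22⇒n22 (via fail)  → match P7@[8:9]
[10] read 'c'  n22⇒n23
[11] read 'b'  n23⇒n24
[12] read 'b'  n24⇒n25  → match P6@[8:12]
[13] read 'd'  n25⇒n17 (via fail)
[14] read 'd'  n17⇒n22  → match P7@[13:14]
[15] read 'c'  n22⇒n23
[16] read 'b'  n23⇒n24
[17] read 'b'  n24⇒n25  → match P6@[13:17]
[18] read 'd'  n25⇒n17 (via fail)
[19] read 'd'  n17⇒n22  → match P7@[18:19]
[20] read 'b'  n22⇒n6 (via fail)
[21] read 'b'  n6⇒n7
[22] read 'a'  n7⇒n1 (via fail)  → match P5@[22:22]
[23] read 'a'  n1⇒n12  → match P5@[23:23]
[24] read 'a'  n12⇒n12 (via fail)  → match P5@[24:24]
[25] read 'a'  n12⇒n12 (via fail)  → match P5@[25:25]
[26] read 'c'  n12⇒n19 (via fail)
[27] read 'a'  n19⇒n1 (via fail)  → match P5@[27:27]
[28] read 'c'  n1⇒n19 (via fail)
[29] read 'a'  n19⇒n1 (via fail)  → match P5@[29:29]
[30] read 'c'  n1⇒n19 (via fail)
[31] read 'a'  n19⇒n1 (via fail)  → match P5@[31:31]

All matches (sorted): [[1,7],[4,6],[7,4],[7,7],[8,7],[9,7],[12,6],[14,7],[17,6],[19,7],[22,5],[23,5],[24,5],[25,5],[27,5],[29,5],[31,5]]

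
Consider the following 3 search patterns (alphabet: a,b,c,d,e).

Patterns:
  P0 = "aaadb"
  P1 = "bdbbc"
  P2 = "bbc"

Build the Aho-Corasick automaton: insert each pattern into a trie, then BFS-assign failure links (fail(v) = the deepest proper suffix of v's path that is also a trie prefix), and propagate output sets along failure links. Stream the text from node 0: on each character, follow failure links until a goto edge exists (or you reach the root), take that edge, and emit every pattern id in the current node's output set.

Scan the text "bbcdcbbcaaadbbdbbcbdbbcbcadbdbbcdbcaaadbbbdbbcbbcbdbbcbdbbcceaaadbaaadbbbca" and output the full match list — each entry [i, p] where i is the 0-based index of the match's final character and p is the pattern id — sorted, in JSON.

Build:
Trie (insert patterns):
  n0 'ε': a→1 b→6
  n1 'a': a→2
  n2 'aa': a→3
  n3 'aaa': d→4
  n4 'aaad': b→5
  n5 'aaadb': ·  ←P0
  n6 'b': b→11 d→7
  n7 'bd': b→8
  n8 'bdb': b→9
  n9 'bdbb': c→10
  n10 'bdbbc': ·  ←P1
  n11 'bb': c→12
  n12 'bbc': ·  ←P2

Failure links (BFS by depth):
  fail(1) 'a': from fail(0)=0 chase 'a': 0 ⇒ 0;  out=∅∪out(0)=∅
  fail(6) 'b': from fail(0)=0 chase 'b': 0 ⇒ 0;  out=∅∪out(0)=∅
  fail(2) 'aa': from fail(1)=0 chase 'a': 0 ⇒ 1;  out=∅∪out(1)=∅
  fail(7) 'bd': from fail(6)=0 chase 'd': 0 ⇒ 0;  out=∅∪out(0)=∅
  fail(11) 'bb': from fail(6)=0 chase 'b': 0 ⇒ 6;  out=∅∪out(6)=∅
  fail(3) 'aaa': from fail(2)=1 chase 'a': 1 ⇒ 2;  out=∅∪out(2)=∅
  fail(8) 'bdb': from fail(7)=0 chase 'b': 0 ⇒ 6;  out=∅∪out(6)=∅
  fail(12) 'bbc': from fail(11)=6 chase 'c': 6→0 ⇒ 0;  out={2}∪out(0)={2}
  fail(4) 'aaad': from fail(3)=2 chase 'd': 2→1→0 ⇒ 0;  out=∅∪out(0)=∅
  fail(9) 'bdbb': from fail(8)=6 chase 'b': 6 ⇒ 11;  out=∅∪out(11)=∅
  fail(5) 'aaadb': from fail(4)=0 chase 'b': 0 ⇒ 6;  out={0}∪out(6)={0}
  fail(10) 'bdbbc': from fail(9)=11 chase 'c': 11 ⇒ 12;  out={1}∪out(12)={1,2}

Text stream:
pos 0 'b': at 6
pos 1 'b': at 11
pos 2 'c': at 12  emit P2@[0:2]
pos 3 'd': at 0 (fail-walked)
pos 4 'c': at 0
pos 5 'b': at 6
pos 6 'b': at 11
pos 7 'c': at 12  emit P2@[5:7]
pos 8 'a': at 1 (fail-walked)
pos 9 'a': at 2
pos 10 'a': at 3
pos 11 'd': at 4
pos 12 'b': at 5  emit P0@[8:12]
pos 13 'b': at 11 (fail-walked)
pos 14 'd': at 7 (fail-walked)
pos 15 'b': at 8
pos 16 'b': at 9
pos 17 'c': at 10  emit P1@[13:17],P2@[15:17]
pos 18 'b': at 6 (fail-walked)
pos 19 'd': at 7
pos 20 'b': at 8
pos 21 'b': at 9
pos 22 'c': at 10  emit P1@[18:22],P2@[20:22]
pos 23 'b': at 6 (fail-walked)
pos 24 'c': at 0 (fail-walked)
pos 25 'a': at 1
pos 26 'd': at 0 (fail-walked)
pos 27 'b': at 6
pos 28 'd': at 7
pos 29 'b': at 8
pos 30 'b': at 9
pos 31 'c': at 10  emit P1@[27:31],P2@[29:31]
pos 32 'd': at 0 (fail-walked)
pos 33 'b': at 6
pos 34 'c': at 0 (fail-walked)
pos 35 'a': at 1
pos 36 'a': at 2
pos 37 'a': at 3
pos 38 'd': at 4
pos 39 'b': at 5  emit P0@[35:39]
pos 40 'b': at 11 (fail-walked)
pos 41 'b': at 11 (fail-walked)
pos 42 'd': at 7 (fail-walked)
pos 43 'b': at 8
pos 44 'b': at 9
pos 45 'c': at 10  emit P1@[41:45],P2@[43:45]
pos 46 'b': at 6 (fail-walked)
pos 47 'b': at 11
pos 48 'c': at 12  emit P2@[46:48]
pos 49 'b': at 6 (fail-walked)
pos 50 'd': at 7
pos 51 'b': at 8
pos 52 'b': at 9
pos 53 'c': at 10  emit P1@[49:53],P2@[51:53]
pos 54 'b': at 6 (fail-walked)
pos 55 'd': at 7
pos 56 'b': at 8
pos 57 'b': at 9
pos 58 'c': at 10  emit P1@[54:58],P2@[56:58]
pos 59 'c': at 0 (fail-walked)
pos 60 'e': at 0
pos 61 'a': at 1
pos 62 'a': at 2
pos 63 'a': at 3
pos 64 'd': at 4
pos 65 'b': at 5  emit P0@[61:65]
pos 66 'a': at 1 (fail-walked)
pos 67 'a': at 2
pos 68 'a': at 3
pos 69 'd': at 4
pos 70 'b': at 5  emit P0@[66:70]
pos 71 'b': at 11 (fail-walked)
pos 72 'b': at 11 (fail-walked)
pos 73 'c': at 12  emit P2@[71:73]
pos 74 'a': at 1 (fail-walked)

Result: [[2,2],[7,2],[12,0],[17,1],[17,2],[22,1],[22,2],[31,1],[31,2],[39,0],[45,1],[45,2],[48,2],[53,1],[53,2],[58,1],[58,2],[65,0],[70,0],[73,2]]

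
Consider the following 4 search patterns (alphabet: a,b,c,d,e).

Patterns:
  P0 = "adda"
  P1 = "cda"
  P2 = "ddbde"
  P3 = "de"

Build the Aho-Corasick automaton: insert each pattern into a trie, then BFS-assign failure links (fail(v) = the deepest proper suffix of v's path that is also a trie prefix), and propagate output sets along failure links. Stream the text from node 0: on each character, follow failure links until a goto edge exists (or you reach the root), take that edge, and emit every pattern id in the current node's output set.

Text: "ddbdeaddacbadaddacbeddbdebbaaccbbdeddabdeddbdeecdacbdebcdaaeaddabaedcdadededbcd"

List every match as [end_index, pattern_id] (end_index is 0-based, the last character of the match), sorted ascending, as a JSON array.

Build:
Trie nodes:
  n0 'ε': a→1 c→5 d→8
  n1 'a': d→2
  n2 'ad': d→3
  n3 'add': a→4
  n4 'adda': ·  [P0 ends]
  n5 'c': d→6
  n6 'cd': a→7
  n7 'cda': ·  [P1 ends]
  n8 'd': d→9 e→13
  n9 'dd': b→10
  n10 'ddb': d→11
  n11 'ddbd': e→12
  n12 'ddbde': ·  [P2 ends]
  n13 'de': ·  [P3 ends]

BFS fail/out derivation:
  n1('a'): parent n0 fail=0; on 'a' 0 → fail=0;  out ∅∪∅=∅
  n5('c'): parent n0 fail=0; on 'c' 0 → fail=0;  out ∅∪∅=∅
  n8('d'): parent n0 fail=0; on 'd' 0 → fail=0;  out ∅∪∅=∅
  n2('ad'): parent n1 fail=0; on 'd' 0 → fail=8;  out ∅∪∅=∅
  n6('cd'): parent n5 fail=0; on 'd' 0 → fail=8;  out ∅∪∅=∅
  n9('dd'): parent n8 fail=0; on 'd' 0 → fail=8;  out ∅∪∅=∅
  n13('de'): parent n8 fail=0; on 'e' 0 → fail=0;  out {3}∪∅={3}
  n3('add'): parent n2 fail=8; on 'd' 8 → fail=9;  out ∅∪∅=∅
  n7('cda'): parent n6 fail=8; on 'a' 8→0 → fail=1;  out {1}∪∅={1}
  n10('ddb'): parent n9 fail=8; on 'b' 8→0 → fail=0;  out ∅∪∅=∅
  n4('adda'): parent n3 fail=9; on 'a' 9→8→0 → fail=1;  out {0}∪∅={0}
  n11('ddbd'): parent n10 fail=0; on 'd' 0 → fail=8;  out ∅∪∅=∅
  n12('ddbde'): parent n11 fail=8; on 'e' 8 → fail=13;  out {2}∪{3}={2,3}

Run:
[0] read 'd'  n0⇒n8
[1] read 'd'  n8⇒n9
[2] read 'b'  n9⇒n10
[3] read 'd'  n10⇒n11
[4] read 'e'  n11⇒n12  emit P2@[0:4],P3@[3:4]
[5] read 'a'  n12⇒n1 ·f
[6] read 'd'  n1⇒n2
[7] read 'd'  n2⇒n3
[8] read 'a'  n3⇒n4  emit P0@[5:8]
[9] read 'c'  n4⇒n5 ·f
[10] read 'b'  n5⇒n0 ·f
[11] read 'a'  n0⇒n1
[12] read 'd'  n1⇒n2
[13] read 'a'  n2⇒n1 ·f
[14] read 'd'  n1⇒n2
[15] read 'd'  n2⇒n3
[16] read 'a'  n3⇒n4  emit P0@[13:16]
[17] read 'c'  n4⇒n5 ·f
[18] read 'b'  n5⇒n0 ·f
[19] read 'e'  n0⇒n0
[20] read 'd'  n0⇒n8
[21] read 'd'  n8⇒n9
[22] read 'b'  n9⇒n10
[23] read 'd'  n10⇒n11
[24] read 'e'  n11⇒n12  emit P2@[20:24],P3@[23:24]
[25] read 'b'  n12⇒n0 ·f
[26] read 'b'  n0⇒n0
[27] read 'a'  n0⇒n1
[28] read 'a'  n1⇒n1 ·f
[29] read 'c'  n1⇒n5 ·f
[30] read 'c'  n5⇒n5 ·f
[31] read 'b'  n5⇒n0 ·f
[32] read 'b'  n0⇒n0
[33] read 'd'  n0⇒n8
[34] read 'e'  n8⇒n13  emit P3@[33:34]
[35] read 'd'  n13⇒n8 ·f
[36] read 'd'  n8⇒n9
[37] read 'a'  n9⇒n1 ·f
[38] read 'b'  n1⇒n0 ·f
[39] read 'd'  n0⇒n8
[40] read 'e'  n8⇒n13  emit P3@[39:40]
[41] read 'd'  n13⇒n8 ·f
[42] read 'd'  n8⇒n9
[43] read 'b'  n9⇒n10
[44] read 'd'  n10⇒n11
[45] read 'e'  n11⇒n12  emit P2@[41:45],P3@[44:45]
[46] read 'e'  n12⇒n0 ·f
[47] read 'c'  n0⇒n5
[48] read 'd'  n5⇒n6
[49] read 'a'  n6⇒n7  emit P1@[47:49]
[50] read 'c'  n7⇒n5 ·f
[51] read 'b'  n5⇒n0 ·f
[52] read 'd'  n0⇒n8
[53] read 'e'  n8⇒n13  emit P3@[52:53]
[54] read 'b'  n13⇒n0 ·f
[55] read 'c'  n0⇒n5
[56] read 'd'  n5⇒n6
[57] read 'a'  n6⇒n7  emit P1@[55:57]
[58] read 'a'  n7⇒n1 ·f
[59] read 'e'  n1⇒n0 ·f
[60] read 'a'  n0⇒n1
[61] read 'd'  n1⇒n2
[62] read 'd'  n2⇒n3
[63] read 'a'  n3⇒n4  emit P0@[60:63]
[64] read 'b'  n4⇒n0 ·f
[65] read 'a'  n0⇒n1
[66] read 'e'  n1⇒n0 ·f
[67] read 'd'  n0⇒n8
[68] read 'c'  n8⇒n5 ·f
[69] read 'd'  n5⇒n6
[70] read 'a'  n6⇒n7  emit P1@[68:70]
[71] read 'd'  n7⇒n2 ·f
[72] read 'e'  n2⇒n13 ·f  emit P3@[71:72]
[73] read 'd'  n13⇒n8 ·f
[74] read 'e'  n8⇒n13  emit P3@[73:74]
[75] read 'd'  n13⇒n8 ·f
[76] read 'b'  n8⇒n0 ·f
[77] read 'c'  n0⇒n5
[78] read 'd'  n5⇒n6

Result: [[4,2],[4,3],[8,0],[16,0],[24,2],[24,3],[34,3],[40,3],[45,2],[45,3],[49,1],[53,3],[57,1],[63,0],[70,1],[72,3],[74,3]]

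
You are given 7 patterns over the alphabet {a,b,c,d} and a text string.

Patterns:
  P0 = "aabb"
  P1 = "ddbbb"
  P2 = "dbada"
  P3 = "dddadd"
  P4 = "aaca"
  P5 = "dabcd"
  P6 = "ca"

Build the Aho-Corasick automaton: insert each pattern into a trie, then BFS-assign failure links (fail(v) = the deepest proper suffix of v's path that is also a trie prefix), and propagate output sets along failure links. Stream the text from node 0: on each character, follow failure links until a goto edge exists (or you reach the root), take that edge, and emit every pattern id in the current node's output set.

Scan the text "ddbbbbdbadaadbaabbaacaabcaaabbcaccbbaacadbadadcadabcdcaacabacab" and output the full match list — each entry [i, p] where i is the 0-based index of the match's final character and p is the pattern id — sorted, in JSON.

Build:
Trie nodes:
  n0 'ε': a→1 c→24 d→5
  n1 'a': a→2
  n2 'aa': b→3 c→18
  n3 'aab': b→4
  n4 'aabb': ·  [P0 ends]
  n5 'd': a→20 b→10 d→6
  n6 'dd': b→7 d→14
  n7 'ddb': b→8
  n8 'ddbb': b→9
  n9 'ddbbb': ·  [P1 ends]
  n10 'db': a→11
  n11 'dba': d→12
  n12 'dbad': a→13
  n13 'dbada': ·  [P2 ends]
  n14 'ddd': a→15
  n15 'ddda': d→16
  n16 'dddad': d→17
  n17 'dddadd': ·  [P3 ends]
  n18 'aac': a→19
  n19 'aaca': ·  [P4 ends]
  n20 'da': b→21
  n21 'dab': c→22
  n22 'dabc': d→23
  n23 'dabcd': ·  [P5 ends]
  n24 'c': a→25
  n25 'ca': ·  [P6 ends]

Failure links (BFS by depth):
  fail(1) 'a': from fail(0)=0 chase 'a': 0 ⇒ 0;  out=∅∪out(0)=∅
  fail(5) 'd': from fail(0)=0 chase 'd': 0 ⇒ 0;  out=∅∪out(0)=∅
  fail(24) 'c': from fail(0)=0 chase 'c': 0 ⇒ 0;  out=∅∪out(0)=∅
  fail(2) 'aa': from fail(1)=0 chase 'a': 0 ⇒ 1;  out=∅∪out(1)=∅
  fail(6) 'dd': from fail(5)=0 chase 'd': 0 ⇒ 5;  out=∅∪out(5)=∅
  fail(10) 'db': from fail(5)=0 chase 'b': 0 ⇒ 0;  out=∅∪out(0)=∅
  fail(20) 'da': from fail(5)=0 chase 'a': 0 ⇒ 1;  out=∅∪out(1)=∅
  fail(25) 'ca': from fail(24)=0 chase 'a': 0 ⇒ 1;  out={6}∪out(1)={6}
  fail(3) 'aab': from fail(2)=1 chase 'b': 1→0 ⇒ 0;  out=∅∪out(0)=∅
  fail(7) 'ddb': from fail(6)=5 chase 'b': 5 ⇒ 10;  out=∅∪out(10)=∅
  fail(11) 'dba': from fail(10)=0 chase 'a': 0 ⇒ 1;  out=∅∪out(1)=∅
  fail(14) 'ddd': from fail(6)=5 chase 'd': 5 ⇒ 6;  out=∅∪out(6)=∅
  fail(18) 'aac': from fail(2)=1 chase 'c': 1→0 ⇒ 24;  out=∅∪out(24)=∅
  fail(21) 'dab': from fail(20)=1 chase 'b': 1→0 ⇒ 0;  out=∅∪out(0)=∅
  fail(4) 'aabb': from fail(3)=0 chase 'b': 0 ⇒ 0;  out={0}∪out(0)={0}
  fail(8) 'ddbb': from fail(7)=10 chase 'b': 10→0 ⇒ 0;  out=∅∪out(0)=∅
  fail(12) 'dbad': from fail(11)=1 chase 'd': 1→0 ⇒ 5;  out=∅∪out(5)=∅
  fail(15) 'ddda': from fail(14)=6 chase 'a': 6→5 ⇒ 20;  out=∅∪out(20)=∅
  fail(19) 'aaca': from fail(18)=24 chase 'a': 24 ⇒ 25;  out={4}∪out(25)={4,6}
  fail(22) 'dabc': from fail(21)=0 chase 'c': 0 ⇒ 24;  out=∅∪out(24)=∅
  fail(9) 'ddbbb': from fail(8)=0 chase 'b': 0 ⇒ 0;  out={1}∪out(0)={1}
  fail(13) 'dbada': from fail(12)=5 chase 'a': 5 ⇒ 20;  out={2}∪out(20)={2}
  fail(16) 'dddad': from fail(15)=20 chase 'd': 20→1→0 ⇒ 5;  out=∅∪out(5)=∅
  fail(23) 'dabcd': from fail(22)=24 chase 'd': 24→0 ⇒ 5;  out={5}∪out(5)={5}
  fail(17) 'dddadd': from fail(16)=5 chase 'd': 5 ⇒ 6;  out={3}∪out(6)={3}

Scan:
i=0 'd': node 0→5
i=1 'd': node 5→6
i=2 'b': node 6→7
i=3 'b': node 7→8
i=4 'b': node 8→9  ** P1@[0:4]
i=5 'b': node 9→0 ·f
i=6 'd': node 0→5
i=7 'b': node 5→10
i=8 'a': node 10→11
i=9 'd': node 11→12
i=10 'a': node 12→13  ** P2@[6:10]
i=11 'a': node 13→2 ·f
i=12 'd': node 2→5 ·f
i=13 'b': node 5→10
i=14 'a': node 10→11
i=15 'a': node 11→2 ·f
i=16 'b': node 2→3
i=17 'b': node 3→4  ** P0@[14:17]
i=18 'a': node 4→1 ·f
i=19 'a': node 1→2
i=20 'c': node 2→18
i=21 'a': node 18→19  ** P4@[18:21],P6@[20:21]
i=22 'a': node 19→2 ·f
i=23 'b': node 2→3
i=24 'c': node 3→24 ·f
i=25 'a': node 24→25  ** P6@[24:25]
i=26 'a': node 25→2 ·f
i=27 'a': node 2→2 ·f
i=28 'b': node 2→3
i=29 'b': node 3→4  ** P0@[26:29]
i=30 'c': node 4→24 ·f
i=31 'a': node 24→25  ** P6@[30:31]
i=32 'c': node 25→24 ·f
i=33 'c': node 24→24 ·f
i=34 'b': node 24→0 ·f
i=35 'b': node 0→0
i=36 'a': node 0→1
i=37 'a': node 1→2
i=38 'c': node 2→18
i=39 'a': node 18→19  ** P4@[36:39],P6@[38:39]
i=40 'd': node 19→5 ·f
i=41 'b': node 5→10
i=42 'a': node 10→11
i=43 'd': node 11→12
i=44 'a': node 12→13  ** P2@[40:44]
i=45 'd': node 13→5 ·f
i=46 'c': node 5→24 ·f
i=47 'a': node 24→25  ** P6@[46:47]
i=48 'd': node 25→5 ·f
i=49 'a': node 5→20
i=50 'b': node 20→21
i=51 'c': node 21→22
i=52 'd': node 22→23  ** P5@[48:52]
i=53 'c': node 23→24 ·f
i=54 'a': node 24→25  ** P6@[53:54]
i=55 'a': node 25→2 ·f
i=56 'c': node 2→18
i=57 'a': node 18→19  ** P4@[54:57],P6@[56:57]
i=58 'b': node 19→0 ·f
i=59 'a': node 0→1
i=60 'c': node 1→24 ·f
i=61 'a': node 24→25  ** P6@[60:61]
i=62 'b': node 25→0 ·f

Matches: [[4,1],[10,2],[17,0],[21,4],[21,6],[25,6],[29,0],[31,6],[39,4],[39,6],[44,2],[47,6],[52,5],[54,6],[57,4],[57,6],[61,6]]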